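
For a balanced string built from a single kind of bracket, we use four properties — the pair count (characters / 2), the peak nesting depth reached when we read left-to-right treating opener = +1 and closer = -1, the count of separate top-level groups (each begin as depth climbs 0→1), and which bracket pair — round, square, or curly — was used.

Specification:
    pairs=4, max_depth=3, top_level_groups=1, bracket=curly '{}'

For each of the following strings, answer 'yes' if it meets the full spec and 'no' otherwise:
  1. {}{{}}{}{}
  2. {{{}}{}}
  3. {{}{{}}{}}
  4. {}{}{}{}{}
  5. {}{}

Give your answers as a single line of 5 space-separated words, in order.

Answer: no yes no no no

Derivation:
String 1 '{}{{}}{}{}': depth seq [1 0 1 2 1 0 1 0 1 0]
  -> pairs=5 depth=2 groups=4 -> no
String 2 '{{{}}{}}': depth seq [1 2 3 2 1 2 1 0]
  -> pairs=4 depth=3 groups=1 -> yes
String 3 '{{}{{}}{}}': depth seq [1 2 1 2 3 2 1 2 1 0]
  -> pairs=5 depth=3 groups=1 -> no
String 4 '{}{}{}{}{}': depth seq [1 0 1 0 1 0 1 0 1 0]
  -> pairs=5 depth=1 groups=5 -> no
String 5 '{}{}': depth seq [1 0 1 0]
  -> pairs=2 depth=1 groups=2 -> no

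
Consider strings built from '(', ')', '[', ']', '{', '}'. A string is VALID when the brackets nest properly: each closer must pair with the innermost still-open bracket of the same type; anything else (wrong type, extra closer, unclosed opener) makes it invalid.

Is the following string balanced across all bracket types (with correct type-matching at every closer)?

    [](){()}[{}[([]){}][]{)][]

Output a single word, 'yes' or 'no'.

Answer: no

Derivation:
pos 0: push '['; stack = [
pos 1: ']' matches '['; pop; stack = (empty)
pos 2: push '('; stack = (
pos 3: ')' matches '('; pop; stack = (empty)
pos 4: push '{'; stack = {
pos 5: push '('; stack = {(
pos 6: ')' matches '('; pop; stack = {
pos 7: '}' matches '{'; pop; stack = (empty)
pos 8: push '['; stack = [
pos 9: push '{'; stack = [{
pos 10: '}' matches '{'; pop; stack = [
pos 11: push '['; stack = [[
pos 12: push '('; stack = [[(
pos 13: push '['; stack = [[([
pos 14: ']' matches '['; pop; stack = [[(
pos 15: ')' matches '('; pop; stack = [[
pos 16: push '{'; stack = [[{
pos 17: '}' matches '{'; pop; stack = [[
pos 18: ']' matches '['; pop; stack = [
pos 19: push '['; stack = [[
pos 20: ']' matches '['; pop; stack = [
pos 21: push '{'; stack = [{
pos 22: saw closer ')' but top of stack is '{' (expected '}') → INVALID
Verdict: type mismatch at position 22: ')' closes '{' → no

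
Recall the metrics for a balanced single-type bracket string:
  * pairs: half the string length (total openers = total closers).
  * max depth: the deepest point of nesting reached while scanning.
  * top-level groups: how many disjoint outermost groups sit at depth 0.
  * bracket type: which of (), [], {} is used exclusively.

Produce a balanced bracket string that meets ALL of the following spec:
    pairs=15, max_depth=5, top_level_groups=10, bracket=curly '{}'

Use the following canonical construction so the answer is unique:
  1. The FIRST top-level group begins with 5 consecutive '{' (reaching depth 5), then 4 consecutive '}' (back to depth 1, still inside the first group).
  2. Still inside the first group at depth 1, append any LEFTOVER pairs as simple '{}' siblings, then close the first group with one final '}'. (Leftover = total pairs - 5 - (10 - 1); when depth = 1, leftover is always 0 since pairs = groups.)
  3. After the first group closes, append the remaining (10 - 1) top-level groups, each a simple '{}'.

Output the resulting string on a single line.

Spec: pairs=15 depth=5 groups=10
Leftover pairs = 15 - 5 - (10-1) = 1
First group: deep chain of depth 5 + 1 sibling pairs
Remaining 9 groups: simple '{}' each

Answer: {{{{{}}}}{}}{}{}{}{}{}{}{}{}{}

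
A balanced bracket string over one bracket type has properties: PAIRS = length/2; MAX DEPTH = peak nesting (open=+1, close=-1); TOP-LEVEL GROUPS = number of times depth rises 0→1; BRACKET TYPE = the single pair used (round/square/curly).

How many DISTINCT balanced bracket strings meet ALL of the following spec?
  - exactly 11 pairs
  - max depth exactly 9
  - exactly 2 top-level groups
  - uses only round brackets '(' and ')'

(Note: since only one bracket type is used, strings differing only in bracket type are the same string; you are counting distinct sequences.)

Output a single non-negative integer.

Answer: 32

Derivation:
Spec: pairs=11 depth=9 groups=2
Count(depth <= 9) = 16794
Count(depth <= 8) = 16762
Count(depth == 9) = 16794 - 16762 = 32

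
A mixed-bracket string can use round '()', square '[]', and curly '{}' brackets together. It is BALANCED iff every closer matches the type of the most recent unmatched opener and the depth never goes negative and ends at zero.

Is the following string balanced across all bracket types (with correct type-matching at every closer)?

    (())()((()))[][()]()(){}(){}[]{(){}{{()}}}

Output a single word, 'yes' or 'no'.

pos 0: push '('; stack = (
pos 1: push '('; stack = ((
pos 2: ')' matches '('; pop; stack = (
pos 3: ')' matches '('; pop; stack = (empty)
pos 4: push '('; stack = (
pos 5: ')' matches '('; pop; stack = (empty)
pos 6: push '('; stack = (
pos 7: push '('; stack = ((
pos 8: push '('; stack = (((
pos 9: ')' matches '('; pop; stack = ((
pos 10: ')' matches '('; pop; stack = (
pos 11: ')' matches '('; pop; stack = (empty)
pos 12: push '['; stack = [
pos 13: ']' matches '['; pop; stack = (empty)
pos 14: push '['; stack = [
pos 15: push '('; stack = [(
pos 16: ')' matches '('; pop; stack = [
pos 17: ']' matches '['; pop; stack = (empty)
pos 18: push '('; stack = (
pos 19: ')' matches '('; pop; stack = (empty)
pos 20: push '('; stack = (
pos 21: ')' matches '('; pop; stack = (empty)
pos 22: push '{'; stack = {
pos 23: '}' matches '{'; pop; stack = (empty)
pos 24: push '('; stack = (
pos 25: ')' matches '('; pop; stack = (empty)
pos 26: push '{'; stack = {
pos 27: '}' matches '{'; pop; stack = (empty)
pos 28: push '['; stack = [
pos 29: ']' matches '['; pop; stack = (empty)
pos 30: push '{'; stack = {
pos 31: push '('; stack = {(
pos 32: ')' matches '('; pop; stack = {
pos 33: push '{'; stack = {{
pos 34: '}' matches '{'; pop; stack = {
pos 35: push '{'; stack = {{
pos 36: push '{'; stack = {{{
pos 37: push '('; stack = {{{(
pos 38: ')' matches '('; pop; stack = {{{
pos 39: '}' matches '{'; pop; stack = {{
pos 40: '}' matches '{'; pop; stack = {
pos 41: '}' matches '{'; pop; stack = (empty)
end: stack empty → VALID
Verdict: properly nested → yes

Answer: yes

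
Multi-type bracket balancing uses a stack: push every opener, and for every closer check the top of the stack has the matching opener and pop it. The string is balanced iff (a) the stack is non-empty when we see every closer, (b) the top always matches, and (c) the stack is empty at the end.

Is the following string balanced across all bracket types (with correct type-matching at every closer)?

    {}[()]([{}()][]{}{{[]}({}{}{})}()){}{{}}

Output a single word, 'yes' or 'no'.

Answer: yes

Derivation:
pos 0: push '{'; stack = {
pos 1: '}' matches '{'; pop; stack = (empty)
pos 2: push '['; stack = [
pos 3: push '('; stack = [(
pos 4: ')' matches '('; pop; stack = [
pos 5: ']' matches '['; pop; stack = (empty)
pos 6: push '('; stack = (
pos 7: push '['; stack = ([
pos 8: push '{'; stack = ([{
pos 9: '}' matches '{'; pop; stack = ([
pos 10: push '('; stack = ([(
pos 11: ')' matches '('; pop; stack = ([
pos 12: ']' matches '['; pop; stack = (
pos 13: push '['; stack = ([
pos 14: ']' matches '['; pop; stack = (
pos 15: push '{'; stack = ({
pos 16: '}' matches '{'; pop; stack = (
pos 17: push '{'; stack = ({
pos 18: push '{'; stack = ({{
pos 19: push '['; stack = ({{[
pos 20: ']' matches '['; pop; stack = ({{
pos 21: '}' matches '{'; pop; stack = ({
pos 22: push '('; stack = ({(
pos 23: push '{'; stack = ({({
pos 24: '}' matches '{'; pop; stack = ({(
pos 25: push '{'; stack = ({({
pos 26: '}' matches '{'; pop; stack = ({(
pos 27: push '{'; stack = ({({
pos 28: '}' matches '{'; pop; stack = ({(
pos 29: ')' matches '('; pop; stack = ({
pos 30: '}' matches '{'; pop; stack = (
pos 31: push '('; stack = ((
pos 32: ')' matches '('; pop; stack = (
pos 33: ')' matches '('; pop; stack = (empty)
pos 34: push '{'; stack = {
pos 35: '}' matches '{'; pop; stack = (empty)
pos 36: push '{'; stack = {
pos 37: push '{'; stack = {{
pos 38: '}' matches '{'; pop; stack = {
pos 39: '}' matches '{'; pop; stack = (empty)
end: stack empty → VALID
Verdict: properly nested → yes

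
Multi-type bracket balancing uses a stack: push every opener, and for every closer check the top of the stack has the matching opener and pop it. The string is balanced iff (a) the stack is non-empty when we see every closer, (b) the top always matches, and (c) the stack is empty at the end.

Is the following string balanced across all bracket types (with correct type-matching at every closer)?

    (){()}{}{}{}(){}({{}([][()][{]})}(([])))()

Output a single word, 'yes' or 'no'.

pos 0: push '('; stack = (
pos 1: ')' matches '('; pop; stack = (empty)
pos 2: push '{'; stack = {
pos 3: push '('; stack = {(
pos 4: ')' matches '('; pop; stack = {
pos 5: '}' matches '{'; pop; stack = (empty)
pos 6: push '{'; stack = {
pos 7: '}' matches '{'; pop; stack = (empty)
pos 8: push '{'; stack = {
pos 9: '}' matches '{'; pop; stack = (empty)
pos 10: push '{'; stack = {
pos 11: '}' matches '{'; pop; stack = (empty)
pos 12: push '('; stack = (
pos 13: ')' matches '('; pop; stack = (empty)
pos 14: push '{'; stack = {
pos 15: '}' matches '{'; pop; stack = (empty)
pos 16: push '('; stack = (
pos 17: push '{'; stack = ({
pos 18: push '{'; stack = ({{
pos 19: '}' matches '{'; pop; stack = ({
pos 20: push '('; stack = ({(
pos 21: push '['; stack = ({([
pos 22: ']' matches '['; pop; stack = ({(
pos 23: push '['; stack = ({([
pos 24: push '('; stack = ({([(
pos 25: ')' matches '('; pop; stack = ({([
pos 26: ']' matches '['; pop; stack = ({(
pos 27: push '['; stack = ({([
pos 28: push '{'; stack = ({([{
pos 29: saw closer ']' but top of stack is '{' (expected '}') → INVALID
Verdict: type mismatch at position 29: ']' closes '{' → no

Answer: no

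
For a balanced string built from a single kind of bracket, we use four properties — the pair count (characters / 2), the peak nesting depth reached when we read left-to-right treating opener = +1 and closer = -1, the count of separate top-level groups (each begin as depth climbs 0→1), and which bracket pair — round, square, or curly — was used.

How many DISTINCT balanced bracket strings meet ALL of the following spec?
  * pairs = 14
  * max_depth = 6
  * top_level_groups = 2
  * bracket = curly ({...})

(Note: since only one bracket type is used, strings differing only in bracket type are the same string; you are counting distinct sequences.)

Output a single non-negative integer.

Answer: 192099

Derivation:
Spec: pairs=14 depth=6 groups=2
Count(depth <= 6) = 575921
Count(depth <= 5) = 383822
Count(depth == 6) = 575921 - 383822 = 192099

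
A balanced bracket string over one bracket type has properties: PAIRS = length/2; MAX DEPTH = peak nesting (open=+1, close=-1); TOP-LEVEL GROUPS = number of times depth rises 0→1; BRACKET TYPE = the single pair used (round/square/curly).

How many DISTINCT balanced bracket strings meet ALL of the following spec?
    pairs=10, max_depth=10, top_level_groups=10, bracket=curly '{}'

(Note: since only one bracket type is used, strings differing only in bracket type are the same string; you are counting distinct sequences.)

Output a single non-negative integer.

Spec: pairs=10 depth=10 groups=10
Count(depth <= 10) = 1
Count(depth <= 9) = 1
Count(depth == 10) = 1 - 1 = 0

Answer: 0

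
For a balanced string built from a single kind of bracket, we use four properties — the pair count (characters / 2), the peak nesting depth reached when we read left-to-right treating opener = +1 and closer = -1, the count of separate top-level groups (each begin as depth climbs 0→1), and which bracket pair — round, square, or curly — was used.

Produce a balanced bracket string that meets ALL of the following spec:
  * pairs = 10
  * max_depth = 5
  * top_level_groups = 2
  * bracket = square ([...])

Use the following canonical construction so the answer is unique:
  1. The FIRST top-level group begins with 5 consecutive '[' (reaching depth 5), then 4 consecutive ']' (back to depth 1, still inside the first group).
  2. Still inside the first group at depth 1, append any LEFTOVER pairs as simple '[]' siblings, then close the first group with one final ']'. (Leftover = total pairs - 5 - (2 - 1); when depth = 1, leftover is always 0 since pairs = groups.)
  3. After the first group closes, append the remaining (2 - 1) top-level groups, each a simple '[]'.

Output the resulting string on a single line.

Spec: pairs=10 depth=5 groups=2
Leftover pairs = 10 - 5 - (2-1) = 4
First group: deep chain of depth 5 + 4 sibling pairs
Remaining 1 groups: simple '[]' each

Answer: [[[[[]]]][][][][]][]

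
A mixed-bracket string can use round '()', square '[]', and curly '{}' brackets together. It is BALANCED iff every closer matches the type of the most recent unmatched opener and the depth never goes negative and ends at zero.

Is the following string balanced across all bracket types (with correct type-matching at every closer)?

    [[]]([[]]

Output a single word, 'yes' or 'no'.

pos 0: push '['; stack = [
pos 1: push '['; stack = [[
pos 2: ']' matches '['; pop; stack = [
pos 3: ']' matches '['; pop; stack = (empty)
pos 4: push '('; stack = (
pos 5: push '['; stack = ([
pos 6: push '['; stack = ([[
pos 7: ']' matches '['; pop; stack = ([
pos 8: ']' matches '['; pop; stack = (
end: stack still non-empty (() → INVALID
Verdict: unclosed openers at end: ( → no

Answer: no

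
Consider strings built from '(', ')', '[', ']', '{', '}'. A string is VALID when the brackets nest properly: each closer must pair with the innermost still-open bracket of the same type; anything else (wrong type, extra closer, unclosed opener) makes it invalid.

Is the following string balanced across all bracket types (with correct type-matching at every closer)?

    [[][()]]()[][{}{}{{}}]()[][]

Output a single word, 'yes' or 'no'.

Answer: yes

Derivation:
pos 0: push '['; stack = [
pos 1: push '['; stack = [[
pos 2: ']' matches '['; pop; stack = [
pos 3: push '['; stack = [[
pos 4: push '('; stack = [[(
pos 5: ')' matches '('; pop; stack = [[
pos 6: ']' matches '['; pop; stack = [
pos 7: ']' matches '['; pop; stack = (empty)
pos 8: push '('; stack = (
pos 9: ')' matches '('; pop; stack = (empty)
pos 10: push '['; stack = [
pos 11: ']' matches '['; pop; stack = (empty)
pos 12: push '['; stack = [
pos 13: push '{'; stack = [{
pos 14: '}' matches '{'; pop; stack = [
pos 15: push '{'; stack = [{
pos 16: '}' matches '{'; pop; stack = [
pos 17: push '{'; stack = [{
pos 18: push '{'; stack = [{{
pos 19: '}' matches '{'; pop; stack = [{
pos 20: '}' matches '{'; pop; stack = [
pos 21: ']' matches '['; pop; stack = (empty)
pos 22: push '('; stack = (
pos 23: ')' matches '('; pop; stack = (empty)
pos 24: push '['; stack = [
pos 25: ']' matches '['; pop; stack = (empty)
pos 26: push '['; stack = [
pos 27: ']' matches '['; pop; stack = (empty)
end: stack empty → VALID
Verdict: properly nested → yes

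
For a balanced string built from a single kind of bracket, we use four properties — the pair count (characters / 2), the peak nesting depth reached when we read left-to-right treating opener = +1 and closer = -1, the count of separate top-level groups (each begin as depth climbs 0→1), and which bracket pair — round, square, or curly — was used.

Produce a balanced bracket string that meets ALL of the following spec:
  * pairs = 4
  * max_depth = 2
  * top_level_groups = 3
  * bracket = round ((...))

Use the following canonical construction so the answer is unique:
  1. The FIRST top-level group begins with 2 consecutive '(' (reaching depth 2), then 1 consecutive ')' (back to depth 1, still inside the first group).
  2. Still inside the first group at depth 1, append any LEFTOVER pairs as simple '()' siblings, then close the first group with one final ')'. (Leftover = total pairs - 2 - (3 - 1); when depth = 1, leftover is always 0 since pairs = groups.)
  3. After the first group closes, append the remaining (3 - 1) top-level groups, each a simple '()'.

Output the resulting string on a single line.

Answer: (())()()

Derivation:
Spec: pairs=4 depth=2 groups=3
Leftover pairs = 4 - 2 - (3-1) = 0
First group: deep chain of depth 2 + 0 sibling pairs
Remaining 2 groups: simple '()' each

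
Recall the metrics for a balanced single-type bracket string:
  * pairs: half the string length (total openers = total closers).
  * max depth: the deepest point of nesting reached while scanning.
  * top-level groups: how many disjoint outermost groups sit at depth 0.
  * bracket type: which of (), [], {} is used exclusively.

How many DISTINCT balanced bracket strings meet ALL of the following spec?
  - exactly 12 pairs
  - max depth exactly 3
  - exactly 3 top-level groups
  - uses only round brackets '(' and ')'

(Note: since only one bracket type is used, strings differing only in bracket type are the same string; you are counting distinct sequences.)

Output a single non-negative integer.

Spec: pairs=12 depth=3 groups=3
Count(depth <= 3) = 5632
Count(depth <= 2) = 55
Count(depth == 3) = 5632 - 55 = 5577

Answer: 5577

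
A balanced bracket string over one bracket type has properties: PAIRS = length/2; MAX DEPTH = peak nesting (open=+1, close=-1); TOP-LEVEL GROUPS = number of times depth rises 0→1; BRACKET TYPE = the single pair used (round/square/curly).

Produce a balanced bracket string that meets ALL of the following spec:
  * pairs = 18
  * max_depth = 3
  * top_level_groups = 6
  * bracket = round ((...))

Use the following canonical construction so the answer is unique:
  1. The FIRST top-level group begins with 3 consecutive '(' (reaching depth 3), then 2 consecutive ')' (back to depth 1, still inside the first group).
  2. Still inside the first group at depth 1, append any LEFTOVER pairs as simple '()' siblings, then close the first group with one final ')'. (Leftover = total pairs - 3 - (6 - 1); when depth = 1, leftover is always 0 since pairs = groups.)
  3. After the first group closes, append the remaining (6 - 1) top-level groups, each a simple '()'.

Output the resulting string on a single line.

Spec: pairs=18 depth=3 groups=6
Leftover pairs = 18 - 3 - (6-1) = 10
First group: deep chain of depth 3 + 10 sibling pairs
Remaining 5 groups: simple '()' each

Answer: ((())()()()()()()()()()())()()()()()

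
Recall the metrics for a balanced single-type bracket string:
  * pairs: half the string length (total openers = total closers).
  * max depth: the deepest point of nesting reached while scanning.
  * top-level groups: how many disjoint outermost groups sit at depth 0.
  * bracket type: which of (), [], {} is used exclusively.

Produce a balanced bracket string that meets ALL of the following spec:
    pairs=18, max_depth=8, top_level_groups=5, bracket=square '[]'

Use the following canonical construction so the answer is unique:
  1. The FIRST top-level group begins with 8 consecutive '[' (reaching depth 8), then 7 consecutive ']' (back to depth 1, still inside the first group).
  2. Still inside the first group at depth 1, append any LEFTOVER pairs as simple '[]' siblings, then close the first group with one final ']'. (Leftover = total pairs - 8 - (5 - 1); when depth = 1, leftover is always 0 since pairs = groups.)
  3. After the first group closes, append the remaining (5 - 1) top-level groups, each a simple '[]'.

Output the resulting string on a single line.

Answer: [[[[[[[[]]]]]]][][][][][][]][][][][]

Derivation:
Spec: pairs=18 depth=8 groups=5
Leftover pairs = 18 - 8 - (5-1) = 6
First group: deep chain of depth 8 + 6 sibling pairs
Remaining 4 groups: simple '[]' each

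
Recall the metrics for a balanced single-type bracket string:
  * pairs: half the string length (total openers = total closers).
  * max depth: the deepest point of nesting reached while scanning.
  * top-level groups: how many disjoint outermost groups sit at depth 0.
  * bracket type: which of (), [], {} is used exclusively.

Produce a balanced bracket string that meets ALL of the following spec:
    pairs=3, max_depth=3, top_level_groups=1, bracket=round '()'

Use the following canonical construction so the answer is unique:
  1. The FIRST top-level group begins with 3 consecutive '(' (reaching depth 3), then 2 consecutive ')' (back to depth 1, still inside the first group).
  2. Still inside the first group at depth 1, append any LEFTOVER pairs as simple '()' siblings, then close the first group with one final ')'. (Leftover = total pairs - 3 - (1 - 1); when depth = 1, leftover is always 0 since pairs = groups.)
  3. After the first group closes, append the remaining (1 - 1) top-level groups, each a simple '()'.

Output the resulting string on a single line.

Spec: pairs=3 depth=3 groups=1
Leftover pairs = 3 - 3 - (1-1) = 0
First group: deep chain of depth 3 + 0 sibling pairs
Remaining 0 groups: simple '()' each

Answer: ((()))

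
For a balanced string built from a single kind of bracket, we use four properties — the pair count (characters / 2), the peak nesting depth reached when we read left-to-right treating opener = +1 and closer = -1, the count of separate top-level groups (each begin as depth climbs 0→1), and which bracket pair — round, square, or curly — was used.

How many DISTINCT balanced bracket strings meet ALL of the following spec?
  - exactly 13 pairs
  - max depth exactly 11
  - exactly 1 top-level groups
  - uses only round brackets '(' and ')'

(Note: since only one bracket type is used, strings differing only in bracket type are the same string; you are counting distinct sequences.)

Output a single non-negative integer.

Spec: pairs=13 depth=11 groups=1
Count(depth <= 11) = 207990
Count(depth <= 10) = 207783
Count(depth == 11) = 207990 - 207783 = 207

Answer: 207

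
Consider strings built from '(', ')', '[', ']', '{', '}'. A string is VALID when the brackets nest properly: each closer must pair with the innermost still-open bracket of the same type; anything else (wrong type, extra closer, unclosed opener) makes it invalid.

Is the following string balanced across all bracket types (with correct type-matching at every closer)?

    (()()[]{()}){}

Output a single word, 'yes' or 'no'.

pos 0: push '('; stack = (
pos 1: push '('; stack = ((
pos 2: ')' matches '('; pop; stack = (
pos 3: push '('; stack = ((
pos 4: ')' matches '('; pop; stack = (
pos 5: push '['; stack = ([
pos 6: ']' matches '['; pop; stack = (
pos 7: push '{'; stack = ({
pos 8: push '('; stack = ({(
pos 9: ')' matches '('; pop; stack = ({
pos 10: '}' matches '{'; pop; stack = (
pos 11: ')' matches '('; pop; stack = (empty)
pos 12: push '{'; stack = {
pos 13: '}' matches '{'; pop; stack = (empty)
end: stack empty → VALID
Verdict: properly nested → yes

Answer: yes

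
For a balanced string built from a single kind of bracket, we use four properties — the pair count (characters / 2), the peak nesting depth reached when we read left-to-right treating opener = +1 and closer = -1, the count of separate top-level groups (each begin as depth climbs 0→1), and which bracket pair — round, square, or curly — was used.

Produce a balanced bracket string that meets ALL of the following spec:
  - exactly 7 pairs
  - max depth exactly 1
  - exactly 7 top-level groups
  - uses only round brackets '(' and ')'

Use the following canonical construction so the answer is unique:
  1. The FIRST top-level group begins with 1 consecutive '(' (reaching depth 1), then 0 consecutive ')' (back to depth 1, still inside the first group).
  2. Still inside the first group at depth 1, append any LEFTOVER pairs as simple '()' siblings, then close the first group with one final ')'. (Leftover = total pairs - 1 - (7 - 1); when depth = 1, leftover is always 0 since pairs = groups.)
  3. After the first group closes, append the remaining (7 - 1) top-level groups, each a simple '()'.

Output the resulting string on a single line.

Spec: pairs=7 depth=1 groups=7
Leftover pairs = 7 - 1 - (7-1) = 0
First group: deep chain of depth 1 + 0 sibling pairs
Remaining 6 groups: simple '()' each

Answer: ()()()()()()()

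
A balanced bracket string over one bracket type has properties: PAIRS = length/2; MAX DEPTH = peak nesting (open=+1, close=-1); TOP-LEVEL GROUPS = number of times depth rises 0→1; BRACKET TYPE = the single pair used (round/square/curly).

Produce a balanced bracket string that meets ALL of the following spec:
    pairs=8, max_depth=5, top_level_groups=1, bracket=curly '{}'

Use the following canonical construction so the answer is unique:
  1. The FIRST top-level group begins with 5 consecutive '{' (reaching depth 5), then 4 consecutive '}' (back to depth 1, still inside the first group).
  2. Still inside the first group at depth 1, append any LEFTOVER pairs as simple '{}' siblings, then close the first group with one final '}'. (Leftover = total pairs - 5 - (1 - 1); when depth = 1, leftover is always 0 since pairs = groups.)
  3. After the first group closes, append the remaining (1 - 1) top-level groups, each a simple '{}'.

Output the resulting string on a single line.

Spec: pairs=8 depth=5 groups=1
Leftover pairs = 8 - 5 - (1-1) = 3
First group: deep chain of depth 5 + 3 sibling pairs
Remaining 0 groups: simple '{}' each

Answer: {{{{{}}}}{}{}{}}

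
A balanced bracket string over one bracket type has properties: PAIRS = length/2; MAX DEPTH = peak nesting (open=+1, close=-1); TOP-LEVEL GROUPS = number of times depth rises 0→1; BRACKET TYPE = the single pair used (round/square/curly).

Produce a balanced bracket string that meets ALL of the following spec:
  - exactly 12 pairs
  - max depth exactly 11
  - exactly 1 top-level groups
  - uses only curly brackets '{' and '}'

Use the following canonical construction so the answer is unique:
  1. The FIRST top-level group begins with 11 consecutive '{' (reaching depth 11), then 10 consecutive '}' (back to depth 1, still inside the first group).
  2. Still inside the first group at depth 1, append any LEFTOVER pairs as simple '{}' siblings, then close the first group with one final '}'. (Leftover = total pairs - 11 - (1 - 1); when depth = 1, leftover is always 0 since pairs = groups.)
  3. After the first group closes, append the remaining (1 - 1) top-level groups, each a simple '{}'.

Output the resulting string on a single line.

Spec: pairs=12 depth=11 groups=1
Leftover pairs = 12 - 11 - (1-1) = 1
First group: deep chain of depth 11 + 1 sibling pairs
Remaining 0 groups: simple '{}' each

Answer: {{{{{{{{{{{}}}}}}}}}}{}}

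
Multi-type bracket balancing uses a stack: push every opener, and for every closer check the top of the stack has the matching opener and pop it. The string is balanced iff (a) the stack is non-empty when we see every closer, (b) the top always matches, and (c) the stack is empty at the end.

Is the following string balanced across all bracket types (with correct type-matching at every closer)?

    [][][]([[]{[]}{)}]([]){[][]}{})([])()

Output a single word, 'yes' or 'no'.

pos 0: push '['; stack = [
pos 1: ']' matches '['; pop; stack = (empty)
pos 2: push '['; stack = [
pos 3: ']' matches '['; pop; stack = (empty)
pos 4: push '['; stack = [
pos 5: ']' matches '['; pop; stack = (empty)
pos 6: push '('; stack = (
pos 7: push '['; stack = ([
pos 8: push '['; stack = ([[
pos 9: ']' matches '['; pop; stack = ([
pos 10: push '{'; stack = ([{
pos 11: push '['; stack = ([{[
pos 12: ']' matches '['; pop; stack = ([{
pos 13: '}' matches '{'; pop; stack = ([
pos 14: push '{'; stack = ([{
pos 15: saw closer ')' but top of stack is '{' (expected '}') → INVALID
Verdict: type mismatch at position 15: ')' closes '{' → no

Answer: no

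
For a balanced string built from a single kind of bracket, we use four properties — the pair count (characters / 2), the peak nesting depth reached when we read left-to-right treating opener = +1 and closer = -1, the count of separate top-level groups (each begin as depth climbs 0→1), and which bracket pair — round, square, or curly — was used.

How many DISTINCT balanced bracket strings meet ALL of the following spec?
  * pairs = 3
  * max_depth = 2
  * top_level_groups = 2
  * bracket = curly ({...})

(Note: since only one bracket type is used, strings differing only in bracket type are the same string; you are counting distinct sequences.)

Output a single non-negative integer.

Spec: pairs=3 depth=2 groups=2
Count(depth <= 2) = 2
Count(depth <= 1) = 0
Count(depth == 2) = 2 - 0 = 2

Answer: 2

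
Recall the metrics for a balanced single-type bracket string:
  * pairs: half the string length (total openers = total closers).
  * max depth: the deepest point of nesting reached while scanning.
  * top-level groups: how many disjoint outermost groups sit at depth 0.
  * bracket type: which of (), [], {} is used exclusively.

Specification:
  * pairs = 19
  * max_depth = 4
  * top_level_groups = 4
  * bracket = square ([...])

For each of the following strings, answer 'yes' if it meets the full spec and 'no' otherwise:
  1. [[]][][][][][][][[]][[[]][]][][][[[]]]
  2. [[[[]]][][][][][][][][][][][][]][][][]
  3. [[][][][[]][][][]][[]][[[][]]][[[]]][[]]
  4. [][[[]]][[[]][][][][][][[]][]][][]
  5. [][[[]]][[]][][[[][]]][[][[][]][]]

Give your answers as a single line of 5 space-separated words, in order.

Answer: no yes no no no

Derivation:
String 1 '[[]][][][][][][][[]][[[]][]][][][[[]]]': depth seq [1 2 1 0 1 0 1 0 1 0 1 0 1 0 1 0 1 2 1 0 1 2 3 2 1 2 1 0 1 0 1 0 1 2 3 2 1 0]
  -> pairs=19 depth=3 groups=12 -> no
String 2 '[[[[]]][][][][][][][][][][][][]][][][]': depth seq [1 2 3 4 3 2 1 2 1 2 1 2 1 2 1 2 1 2 1 2 1 2 1 2 1 2 1 2 1 2 1 0 1 0 1 0 1 0]
  -> pairs=19 depth=4 groups=4 -> yes
String 3 '[[][][][[]][][][]][[]][[[][]]][[[]]][[]]': depth seq [1 2 1 2 1 2 1 2 3 2 1 2 1 2 1 2 1 0 1 2 1 0 1 2 3 2 3 2 1 0 1 2 3 2 1 0 1 2 1 0]
  -> pairs=20 depth=3 groups=5 -> no
String 4 '[][[[]]][[[]][][][][][][[]][]][][]': depth seq [1 0 1 2 3 2 1 0 1 2 3 2 1 2 1 2 1 2 1 2 1 2 1 2 3 2 1 2 1 0 1 0 1 0]
  -> pairs=17 depth=3 groups=5 -> no
String 5 '[][[[]]][[]][][[[][]]][[][[][]][]]': depth seq [1 0 1 2 3 2 1 0 1 2 1 0 1 0 1 2 3 2 3 2 1 0 1 2 1 2 3 2 3 2 1 2 1 0]
  -> pairs=17 depth=3 groups=6 -> no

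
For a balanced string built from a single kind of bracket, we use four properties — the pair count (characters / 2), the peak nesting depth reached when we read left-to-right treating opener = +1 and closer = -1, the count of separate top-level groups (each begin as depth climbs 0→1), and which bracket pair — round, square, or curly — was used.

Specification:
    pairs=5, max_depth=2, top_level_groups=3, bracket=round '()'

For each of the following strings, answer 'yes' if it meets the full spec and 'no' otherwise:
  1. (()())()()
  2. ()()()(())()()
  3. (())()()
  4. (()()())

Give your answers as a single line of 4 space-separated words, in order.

String 1 '(()())()()': depth seq [1 2 1 2 1 0 1 0 1 0]
  -> pairs=5 depth=2 groups=3 -> yes
String 2 '()()()(())()()': depth seq [1 0 1 0 1 0 1 2 1 0 1 0 1 0]
  -> pairs=7 depth=2 groups=6 -> no
String 3 '(())()()': depth seq [1 2 1 0 1 0 1 0]
  -> pairs=4 depth=2 groups=3 -> no
String 4 '(()()())': depth seq [1 2 1 2 1 2 1 0]
  -> pairs=4 depth=2 groups=1 -> no

Answer: yes no no no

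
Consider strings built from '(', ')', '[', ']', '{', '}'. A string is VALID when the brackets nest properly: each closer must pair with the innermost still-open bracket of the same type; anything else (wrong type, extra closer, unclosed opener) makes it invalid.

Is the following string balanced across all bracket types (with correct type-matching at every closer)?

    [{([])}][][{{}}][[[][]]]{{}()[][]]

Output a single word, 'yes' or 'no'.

Answer: no

Derivation:
pos 0: push '['; stack = [
pos 1: push '{'; stack = [{
pos 2: push '('; stack = [{(
pos 3: push '['; stack = [{([
pos 4: ']' matches '['; pop; stack = [{(
pos 5: ')' matches '('; pop; stack = [{
pos 6: '}' matches '{'; pop; stack = [
pos 7: ']' matches '['; pop; stack = (empty)
pos 8: push '['; stack = [
pos 9: ']' matches '['; pop; stack = (empty)
pos 10: push '['; stack = [
pos 11: push '{'; stack = [{
pos 12: push '{'; stack = [{{
pos 13: '}' matches '{'; pop; stack = [{
pos 14: '}' matches '{'; pop; stack = [
pos 15: ']' matches '['; pop; stack = (empty)
pos 16: push '['; stack = [
pos 17: push '['; stack = [[
pos 18: push '['; stack = [[[
pos 19: ']' matches '['; pop; stack = [[
pos 20: push '['; stack = [[[
pos 21: ']' matches '['; pop; stack = [[
pos 22: ']' matches '['; pop; stack = [
pos 23: ']' matches '['; pop; stack = (empty)
pos 24: push '{'; stack = {
pos 25: push '{'; stack = {{
pos 26: '}' matches '{'; pop; stack = {
pos 27: push '('; stack = {(
pos 28: ')' matches '('; pop; stack = {
pos 29: push '['; stack = {[
pos 30: ']' matches '['; pop; stack = {
pos 31: push '['; stack = {[
pos 32: ']' matches '['; pop; stack = {
pos 33: saw closer ']' but top of stack is '{' (expected '}') → INVALID
Verdict: type mismatch at position 33: ']' closes '{' → no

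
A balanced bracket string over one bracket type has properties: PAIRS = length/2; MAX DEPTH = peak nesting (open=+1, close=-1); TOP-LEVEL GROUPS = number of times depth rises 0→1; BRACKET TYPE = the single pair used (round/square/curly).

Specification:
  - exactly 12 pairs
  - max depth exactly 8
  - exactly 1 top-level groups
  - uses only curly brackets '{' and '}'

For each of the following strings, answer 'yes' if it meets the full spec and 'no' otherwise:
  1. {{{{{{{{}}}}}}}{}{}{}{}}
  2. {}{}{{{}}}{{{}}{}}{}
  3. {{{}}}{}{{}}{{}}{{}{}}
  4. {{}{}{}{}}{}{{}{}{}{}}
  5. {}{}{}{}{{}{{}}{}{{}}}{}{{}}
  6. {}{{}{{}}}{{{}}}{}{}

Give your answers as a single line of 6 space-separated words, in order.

Answer: yes no no no no no

Derivation:
String 1 '{{{{{{{{}}}}}}}{}{}{}{}}': depth seq [1 2 3 4 5 6 7 8 7 6 5 4 3 2 1 2 1 2 1 2 1 2 1 0]
  -> pairs=12 depth=8 groups=1 -> yes
String 2 '{}{}{{{}}}{{{}}{}}{}': depth seq [1 0 1 0 1 2 3 2 1 0 1 2 3 2 1 2 1 0 1 0]
  -> pairs=10 depth=3 groups=5 -> no
String 3 '{{{}}}{}{{}}{{}}{{}{}}': depth seq [1 2 3 2 1 0 1 0 1 2 1 0 1 2 1 0 1 2 1 2 1 0]
  -> pairs=11 depth=3 groups=5 -> no
String 4 '{{}{}{}{}}{}{{}{}{}{}}': depth seq [1 2 1 2 1 2 1 2 1 0 1 0 1 2 1 2 1 2 1 2 1 0]
  -> pairs=11 depth=2 groups=3 -> no
String 5 '{}{}{}{}{{}{{}}{}{{}}}{}{{}}': depth seq [1 0 1 0 1 0 1 0 1 2 1 2 3 2 1 2 1 2 3 2 1 0 1 0 1 2 1 0]
  -> pairs=14 depth=3 groups=7 -> no
String 6 '{}{{}{{}}}{{{}}}{}{}': depth seq [1 0 1 2 1 2 3 2 1 0 1 2 3 2 1 0 1 0 1 0]
  -> pairs=10 depth=3 groups=5 -> no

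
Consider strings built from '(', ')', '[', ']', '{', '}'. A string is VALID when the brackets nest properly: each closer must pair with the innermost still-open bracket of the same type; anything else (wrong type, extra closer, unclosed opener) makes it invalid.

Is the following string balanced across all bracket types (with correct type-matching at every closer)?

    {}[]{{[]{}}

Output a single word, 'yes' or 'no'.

Answer: no

Derivation:
pos 0: push '{'; stack = {
pos 1: '}' matches '{'; pop; stack = (empty)
pos 2: push '['; stack = [
pos 3: ']' matches '['; pop; stack = (empty)
pos 4: push '{'; stack = {
pos 5: push '{'; stack = {{
pos 6: push '['; stack = {{[
pos 7: ']' matches '['; pop; stack = {{
pos 8: push '{'; stack = {{{
pos 9: '}' matches '{'; pop; stack = {{
pos 10: '}' matches '{'; pop; stack = {
end: stack still non-empty ({) → INVALID
Verdict: unclosed openers at end: { → no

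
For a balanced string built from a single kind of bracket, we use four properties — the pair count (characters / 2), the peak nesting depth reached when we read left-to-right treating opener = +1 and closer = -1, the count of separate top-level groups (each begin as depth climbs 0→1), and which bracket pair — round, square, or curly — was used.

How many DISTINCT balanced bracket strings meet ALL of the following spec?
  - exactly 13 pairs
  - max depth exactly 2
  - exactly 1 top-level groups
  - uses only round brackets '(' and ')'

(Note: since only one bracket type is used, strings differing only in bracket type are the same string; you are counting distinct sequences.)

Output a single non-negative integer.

Answer: 1

Derivation:
Spec: pairs=13 depth=2 groups=1
Count(depth <= 2) = 1
Count(depth <= 1) = 0
Count(depth == 2) = 1 - 0 = 1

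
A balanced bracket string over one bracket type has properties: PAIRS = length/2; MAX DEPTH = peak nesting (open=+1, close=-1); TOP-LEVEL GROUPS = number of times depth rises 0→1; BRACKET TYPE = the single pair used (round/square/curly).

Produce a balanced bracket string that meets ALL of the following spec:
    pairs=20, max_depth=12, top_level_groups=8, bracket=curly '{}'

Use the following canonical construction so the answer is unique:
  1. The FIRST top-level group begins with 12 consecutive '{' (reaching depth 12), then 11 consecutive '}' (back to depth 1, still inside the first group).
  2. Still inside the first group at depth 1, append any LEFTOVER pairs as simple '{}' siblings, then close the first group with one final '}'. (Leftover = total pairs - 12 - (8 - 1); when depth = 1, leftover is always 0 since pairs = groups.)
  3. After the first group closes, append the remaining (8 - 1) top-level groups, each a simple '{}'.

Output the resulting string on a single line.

Spec: pairs=20 depth=12 groups=8
Leftover pairs = 20 - 12 - (8-1) = 1
First group: deep chain of depth 12 + 1 sibling pairs
Remaining 7 groups: simple '{}' each

Answer: {{{{{{{{{{{{}}}}}}}}}}}{}}{}{}{}{}{}{}{}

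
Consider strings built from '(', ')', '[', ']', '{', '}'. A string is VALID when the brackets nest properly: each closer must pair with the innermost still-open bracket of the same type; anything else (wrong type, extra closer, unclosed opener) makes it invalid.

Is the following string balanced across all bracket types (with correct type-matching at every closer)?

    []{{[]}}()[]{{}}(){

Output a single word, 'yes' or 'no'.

pos 0: push '['; stack = [
pos 1: ']' matches '['; pop; stack = (empty)
pos 2: push '{'; stack = {
pos 3: push '{'; stack = {{
pos 4: push '['; stack = {{[
pos 5: ']' matches '['; pop; stack = {{
pos 6: '}' matches '{'; pop; stack = {
pos 7: '}' matches '{'; pop; stack = (empty)
pos 8: push '('; stack = (
pos 9: ')' matches '('; pop; stack = (empty)
pos 10: push '['; stack = [
pos 11: ']' matches '['; pop; stack = (empty)
pos 12: push '{'; stack = {
pos 13: push '{'; stack = {{
pos 14: '}' matches '{'; pop; stack = {
pos 15: '}' matches '{'; pop; stack = (empty)
pos 16: push '('; stack = (
pos 17: ')' matches '('; pop; stack = (empty)
pos 18: push '{'; stack = {
end: stack still non-empty ({) → INVALID
Verdict: unclosed openers at end: { → no

Answer: no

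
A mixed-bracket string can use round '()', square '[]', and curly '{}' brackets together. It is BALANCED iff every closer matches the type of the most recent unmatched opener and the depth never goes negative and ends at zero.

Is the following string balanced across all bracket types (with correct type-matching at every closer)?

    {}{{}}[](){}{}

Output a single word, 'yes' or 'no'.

pos 0: push '{'; stack = {
pos 1: '}' matches '{'; pop; stack = (empty)
pos 2: push '{'; stack = {
pos 3: push '{'; stack = {{
pos 4: '}' matches '{'; pop; stack = {
pos 5: '}' matches '{'; pop; stack = (empty)
pos 6: push '['; stack = [
pos 7: ']' matches '['; pop; stack = (empty)
pos 8: push '('; stack = (
pos 9: ')' matches '('; pop; stack = (empty)
pos 10: push '{'; stack = {
pos 11: '}' matches '{'; pop; stack = (empty)
pos 12: push '{'; stack = {
pos 13: '}' matches '{'; pop; stack = (empty)
end: stack empty → VALID
Verdict: properly nested → yes

Answer: yes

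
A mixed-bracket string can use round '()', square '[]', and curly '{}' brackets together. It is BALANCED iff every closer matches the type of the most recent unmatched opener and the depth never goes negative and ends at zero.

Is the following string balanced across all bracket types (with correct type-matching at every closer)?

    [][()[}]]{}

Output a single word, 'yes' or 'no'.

Answer: no

Derivation:
pos 0: push '['; stack = [
pos 1: ']' matches '['; pop; stack = (empty)
pos 2: push '['; stack = [
pos 3: push '('; stack = [(
pos 4: ')' matches '('; pop; stack = [
pos 5: push '['; stack = [[
pos 6: saw closer '}' but top of stack is '[' (expected ']') → INVALID
Verdict: type mismatch at position 6: '}' closes '[' → no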